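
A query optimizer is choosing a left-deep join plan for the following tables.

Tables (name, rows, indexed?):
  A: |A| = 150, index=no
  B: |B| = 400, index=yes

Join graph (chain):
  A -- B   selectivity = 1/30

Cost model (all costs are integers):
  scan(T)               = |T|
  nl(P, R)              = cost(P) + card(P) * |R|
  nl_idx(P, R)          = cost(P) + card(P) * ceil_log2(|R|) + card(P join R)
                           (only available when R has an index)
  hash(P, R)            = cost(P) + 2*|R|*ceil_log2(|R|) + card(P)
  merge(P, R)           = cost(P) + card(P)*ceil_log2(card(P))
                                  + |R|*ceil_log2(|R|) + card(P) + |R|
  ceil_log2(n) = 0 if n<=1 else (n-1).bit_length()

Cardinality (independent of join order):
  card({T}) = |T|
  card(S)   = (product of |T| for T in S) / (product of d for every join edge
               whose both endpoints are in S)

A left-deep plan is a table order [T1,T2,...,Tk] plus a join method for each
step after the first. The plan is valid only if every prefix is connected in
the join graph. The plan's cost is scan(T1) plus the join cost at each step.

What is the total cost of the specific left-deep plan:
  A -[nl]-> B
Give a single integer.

60150

step 1: scan A: cost=150, card=150
step 2: join B via nl
    card(P join B) = 150*400/(30) = 2000
    cost = 150 + 150*400 = 60150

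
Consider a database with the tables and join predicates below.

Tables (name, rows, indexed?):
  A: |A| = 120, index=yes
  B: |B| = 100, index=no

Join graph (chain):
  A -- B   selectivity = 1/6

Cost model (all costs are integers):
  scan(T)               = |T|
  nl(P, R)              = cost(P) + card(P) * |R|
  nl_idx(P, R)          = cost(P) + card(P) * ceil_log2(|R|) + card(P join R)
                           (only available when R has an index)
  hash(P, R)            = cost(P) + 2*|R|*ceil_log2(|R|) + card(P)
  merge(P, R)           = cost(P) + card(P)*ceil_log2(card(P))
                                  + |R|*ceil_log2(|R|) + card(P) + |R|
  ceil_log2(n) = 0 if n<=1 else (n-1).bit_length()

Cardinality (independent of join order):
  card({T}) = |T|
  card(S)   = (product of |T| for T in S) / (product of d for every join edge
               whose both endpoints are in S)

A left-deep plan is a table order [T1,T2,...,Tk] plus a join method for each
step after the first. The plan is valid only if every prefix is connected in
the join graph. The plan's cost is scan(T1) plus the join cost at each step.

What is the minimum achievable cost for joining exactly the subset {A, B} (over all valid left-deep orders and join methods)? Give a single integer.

Selinger DP over subsets of {A,B}:
  {A}: scan cost=120, card=120
  {B}: scan cost=100, card=100
  {AB}: card=2000; try (B,hash)→1640, (A,merge)→1860, (B,merge)→1880, (A,hash)→1880, (A,nl_idx)→2800, (A,nl)→12100 …(+1); best=1640 via (B,hash)

1640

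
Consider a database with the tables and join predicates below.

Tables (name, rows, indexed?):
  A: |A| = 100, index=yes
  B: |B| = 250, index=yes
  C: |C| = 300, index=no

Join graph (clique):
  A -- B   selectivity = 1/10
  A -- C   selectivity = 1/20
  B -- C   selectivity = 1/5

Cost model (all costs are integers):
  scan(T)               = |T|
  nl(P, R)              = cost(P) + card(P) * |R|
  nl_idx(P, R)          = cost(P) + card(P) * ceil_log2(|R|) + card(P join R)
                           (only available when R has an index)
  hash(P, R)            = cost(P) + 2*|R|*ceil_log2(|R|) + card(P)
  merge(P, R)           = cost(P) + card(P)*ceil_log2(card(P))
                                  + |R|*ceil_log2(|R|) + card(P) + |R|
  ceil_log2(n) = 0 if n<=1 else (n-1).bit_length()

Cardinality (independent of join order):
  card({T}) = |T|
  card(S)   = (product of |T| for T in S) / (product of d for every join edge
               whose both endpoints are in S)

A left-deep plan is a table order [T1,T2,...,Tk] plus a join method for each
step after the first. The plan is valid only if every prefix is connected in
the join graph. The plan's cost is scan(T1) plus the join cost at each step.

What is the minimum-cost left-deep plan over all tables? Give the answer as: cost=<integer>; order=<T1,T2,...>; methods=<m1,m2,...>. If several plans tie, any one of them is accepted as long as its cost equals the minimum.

cost=7500; order=C,A,B; methods=hash,hash

Selinger DP (subsets sized 1..n):
  {A}: scan cost=100, card=100
  {B}: scan cost=250, card=250
  {C}: scan cost=300, card=300
  {AB}: card=2500; try (A,hash)→1900, (B,merge)→3150, (A,merge)→3300, (B,nl_idx)→3400, (B,hash)→4200, (A,nl_idx)→4500 …(+2); best=1900 via (A,hash)
  {AC}: card=1500; try (A,hash)→2000, (C,merge)→3900, (A,nl_idx)→3900, (A,merge)→4100, (C,hash)→5600, (C,nl)→30100 …(+1); best=2000 via (A,hash)
  {BC}: card=15000; try (B,hash)→4600, (C,merge)→5500, (B,merge)→5550, (C,hash)→5900, (B,nl_idx)→17700, (C,nl)→75250 …(+1); best=4600 via (B,hash)
  {ABC}: card=7500; try (B,hash)→7500, (C,hash)→9800, (A,hash)→21000, (B,nl_idx)→21500, (B,merge)→22250, (C,merge)→37400 …(+5); best=7500 via (B,hash)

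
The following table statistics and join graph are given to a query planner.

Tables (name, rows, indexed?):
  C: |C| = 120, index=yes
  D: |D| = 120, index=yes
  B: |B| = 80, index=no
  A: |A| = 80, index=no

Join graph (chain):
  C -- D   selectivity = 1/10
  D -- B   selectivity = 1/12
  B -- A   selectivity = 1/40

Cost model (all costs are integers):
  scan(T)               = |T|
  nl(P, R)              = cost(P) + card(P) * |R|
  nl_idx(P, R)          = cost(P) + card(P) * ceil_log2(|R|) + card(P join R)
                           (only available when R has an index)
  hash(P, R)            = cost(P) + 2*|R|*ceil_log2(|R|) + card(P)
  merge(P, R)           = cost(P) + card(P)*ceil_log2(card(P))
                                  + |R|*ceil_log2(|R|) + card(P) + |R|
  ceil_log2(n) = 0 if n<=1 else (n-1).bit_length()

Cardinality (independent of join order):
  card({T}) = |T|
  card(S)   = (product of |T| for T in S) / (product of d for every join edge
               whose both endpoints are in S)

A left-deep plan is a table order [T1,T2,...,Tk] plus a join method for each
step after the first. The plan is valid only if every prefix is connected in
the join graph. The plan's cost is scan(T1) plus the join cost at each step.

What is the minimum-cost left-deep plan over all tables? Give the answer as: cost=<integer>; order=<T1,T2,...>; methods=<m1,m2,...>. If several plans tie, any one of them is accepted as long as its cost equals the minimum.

cost=6400; order=A,B,D,C; methods=hash,hash,hash

Selinger DP (subsets sized 1..n):
  {C}: scan cost=120, card=120
  {D}: scan cost=120, card=120
  {B}: scan cost=80, card=80
  {A}: scan cost=80, card=80
  {CD}: card=1440; try (D,hash)→1920, (C,hash)→1920, (D,merge)→2040, (C,merge)→2040, (D,nl_idx)→2400, (C,nl_idx)→2400 …(+2); best=1920 via (D,hash)
  {BD}: card=800; try (B,hash)→1360, (D,nl_idx)→1440, (D,merge)→1680, (B,merge)→1720, (D,hash)→1840, (D,nl)→9680 …(+1); best=1360 via (B,hash)
  {AB}: card=160; try (B,hash)→1280, (A,hash)→1280, (B,merge)→1360, (A,merge)→1360, (B,nl)→6480, (A,nl)→6480; best=1280 via (B,hash)
  {BCD}: card=9600; try (C,hash)→3840, (B,hash)→4480, (C,merge)→11120, (C,nl_idx)→16560, (B,merge)→19840, (C,nl)→97360 …(+1); best=3840 via (C,hash)
  {ABD}: card=1600; try (D,hash)→3120, (A,hash)→3280, (D,merge)→3680, (D,nl_idx)→4000, (A,merge)→10800, (D,nl)→20480 …(+1); best=3120 via (D,hash)
  {ABCD}: card=19200; try (C,hash)→6400, (A,hash)→14560, (C,merge)→23280, (C,nl_idx)→33520, (A,merge)→148480, (C,nl)→195120 …(+1); best=6400 via (C,hash)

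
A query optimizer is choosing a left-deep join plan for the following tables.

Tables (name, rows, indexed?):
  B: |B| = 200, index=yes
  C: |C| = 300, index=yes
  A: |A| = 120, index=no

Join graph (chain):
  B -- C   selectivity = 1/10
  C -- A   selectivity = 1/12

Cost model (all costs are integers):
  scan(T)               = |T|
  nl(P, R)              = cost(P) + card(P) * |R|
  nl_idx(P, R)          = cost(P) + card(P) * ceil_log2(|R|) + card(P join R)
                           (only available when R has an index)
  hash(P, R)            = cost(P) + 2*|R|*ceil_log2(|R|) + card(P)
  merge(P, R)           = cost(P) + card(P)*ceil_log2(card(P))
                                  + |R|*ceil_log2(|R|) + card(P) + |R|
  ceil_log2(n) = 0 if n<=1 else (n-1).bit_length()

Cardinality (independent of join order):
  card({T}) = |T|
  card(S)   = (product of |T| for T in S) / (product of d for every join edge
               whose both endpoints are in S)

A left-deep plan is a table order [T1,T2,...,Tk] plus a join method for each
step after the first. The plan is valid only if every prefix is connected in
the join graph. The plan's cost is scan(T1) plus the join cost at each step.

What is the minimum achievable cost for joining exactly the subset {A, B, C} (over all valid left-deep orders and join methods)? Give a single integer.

8480

Selinger DP over subsets of {A,B,C}:
  {B}: scan cost=200, card=200
  {C}: scan cost=300, card=300
  {A}: scan cost=120, card=120
  {BC}: card=6000; try (B,hash)→3800, (C,merge)→5000, (B,merge)→5100, (C,hash)→5800, (C,nl_idx)→8000, (B,nl_idx)→8700 …(+2); best=3800 via (B,hash)
  {AC}: card=3000; try (A,hash)→2280, (C,merge)→4080, (C,nl_idx)→4200, (A,merge)→4260, (C,hash)→5640, (C,nl)→36120 …(+1); best=2280 via (A,hash)
  {ABC}: card=60000; try (B,hash)→8480, (A,hash)→11480, (B,merge)→43080, (B,nl_idx)→86280, (A,merge)→88760, (B,nl)→602280 …(+1); best=8480 via (B,hash)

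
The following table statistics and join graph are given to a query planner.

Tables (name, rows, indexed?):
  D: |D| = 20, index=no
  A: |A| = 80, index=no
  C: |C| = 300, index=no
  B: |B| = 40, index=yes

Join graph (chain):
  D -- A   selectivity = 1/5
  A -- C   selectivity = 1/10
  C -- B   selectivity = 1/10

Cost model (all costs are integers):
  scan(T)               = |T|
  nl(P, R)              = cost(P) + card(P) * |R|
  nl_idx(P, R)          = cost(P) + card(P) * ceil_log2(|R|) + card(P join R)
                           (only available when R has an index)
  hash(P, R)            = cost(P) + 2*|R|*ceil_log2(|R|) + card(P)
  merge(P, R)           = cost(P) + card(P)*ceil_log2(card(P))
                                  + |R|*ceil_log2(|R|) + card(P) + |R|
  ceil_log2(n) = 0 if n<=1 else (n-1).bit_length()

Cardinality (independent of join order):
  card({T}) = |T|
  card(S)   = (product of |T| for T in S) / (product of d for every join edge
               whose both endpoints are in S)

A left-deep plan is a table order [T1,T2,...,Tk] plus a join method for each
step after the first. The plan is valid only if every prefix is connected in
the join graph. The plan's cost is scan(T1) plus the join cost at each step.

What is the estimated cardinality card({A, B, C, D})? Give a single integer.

Tables in S: A(80), B(40), C(300), D(20)
Edges inside S: D-A(d=5), A-C(d=10), C-B(d=10)
numerator = 80 * 40 * 300 * 20 = 19200000
denominator = 5 * 10 * 10 = 500
card(S) = 19200000 / 500 = 38400

38400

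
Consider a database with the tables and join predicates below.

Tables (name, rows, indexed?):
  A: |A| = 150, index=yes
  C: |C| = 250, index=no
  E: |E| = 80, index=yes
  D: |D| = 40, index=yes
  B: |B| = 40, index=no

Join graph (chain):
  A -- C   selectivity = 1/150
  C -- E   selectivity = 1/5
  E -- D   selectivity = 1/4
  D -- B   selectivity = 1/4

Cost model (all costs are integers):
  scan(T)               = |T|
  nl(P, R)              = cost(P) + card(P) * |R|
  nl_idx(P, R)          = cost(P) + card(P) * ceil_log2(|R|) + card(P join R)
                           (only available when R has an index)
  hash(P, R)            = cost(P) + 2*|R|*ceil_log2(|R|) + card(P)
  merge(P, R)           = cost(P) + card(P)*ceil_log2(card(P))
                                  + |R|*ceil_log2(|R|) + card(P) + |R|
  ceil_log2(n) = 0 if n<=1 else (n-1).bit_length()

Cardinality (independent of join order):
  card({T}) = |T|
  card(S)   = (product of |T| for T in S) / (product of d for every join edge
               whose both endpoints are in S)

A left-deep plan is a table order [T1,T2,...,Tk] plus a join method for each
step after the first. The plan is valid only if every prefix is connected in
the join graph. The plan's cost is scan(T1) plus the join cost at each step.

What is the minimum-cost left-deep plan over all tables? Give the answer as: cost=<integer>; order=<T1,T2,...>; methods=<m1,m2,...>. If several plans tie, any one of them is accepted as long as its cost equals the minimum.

Selinger DP (subsets sized 1..n):
  {A}: scan cost=150, card=150
  {C}: scan cost=250, card=250
  {E}: scan cost=80, card=80
  {D}: scan cost=40, card=40
  {B}: scan cost=40, card=40
  {AC}: card=250; try (A,nl_idx)→2500, (A,hash)→2900, (C,merge)→3750, (A,merge)→3850, (C,hash)→4300, (C,nl)→37650 …(+1); best=2500 via (A,nl_idx)
  {CE}: card=4000; try (E,hash)→1620, (C,merge)→2970, (E,merge)→3140, (C,hash)→4160, (E,nl_idx)→6000, (C,nl)→20080 …(+1); best=1620 via (E,hash)
  {DE}: card=800; try (D,hash)→640, (E,merge)→960, (D,merge)→1000, (E,nl_idx)→1120, (E,hash)→1200, (D,nl_idx)→1360 …(+2); best=640 via (D,hash)
  {BD}: card=400; try (D,hash)→560, (B,hash)→560, (D,merge)→600, (B,merge)→600, (D,nl_idx)→680, (D,nl)→1640 …(+1); best=560 via (D,hash)
  {ACE}: card=4000; try (E,hash)→3870, (E,merge)→5390, (A,hash)→8020, (E,nl_idx)→8250, (E,nl)→22500, (A,nl_idx)→37620 …(+2); best=3870 via (E,hash)
  {CDE}: card=40000; try (C,hash)→5440, (D,hash)→6100, (C,merge)→11690, (D,merge)→53900, (D,nl_idx)→65620, (D,nl)→161620 …(+1); best=5440 via (C,hash)
  {BDE}: card=8000; try (B,hash)→1920, (E,hash)→2080, (E,merge)→5200, (B,merge)→9720, (E,nl_idx)→11360, (E,nl)→32560 …(+1); best=1920 via (B,hash)
  {ACDE}: card=40000; try (D,hash)→8350, (A,hash)→47840, (D,merge)→56150, (D,nl_idx)→67870, (D,nl)→163870, (A,nl_idx)→365440 …(+2); best=8350 via (D,hash)
  {BCDE}: card=400000; try (C,hash)→13920, (B,hash)→45920, (C,merge)→116170, (B,merge)→685720, (B,nl)→1605440, (C,nl)→2001920; best=13920 via (C,hash)
  {ABCDE}: card=400000; try (B,hash)→48830, (A,hash)→416320, (B,merge)→688630, (B,nl)→1608350, (A,nl_idx)→3613920, (A,merge)→8015270 …(+1); best=48830 via (B,hash)

cost=48830; order=C,A,E,D,B; methods=nl_idx,hash,hash,hash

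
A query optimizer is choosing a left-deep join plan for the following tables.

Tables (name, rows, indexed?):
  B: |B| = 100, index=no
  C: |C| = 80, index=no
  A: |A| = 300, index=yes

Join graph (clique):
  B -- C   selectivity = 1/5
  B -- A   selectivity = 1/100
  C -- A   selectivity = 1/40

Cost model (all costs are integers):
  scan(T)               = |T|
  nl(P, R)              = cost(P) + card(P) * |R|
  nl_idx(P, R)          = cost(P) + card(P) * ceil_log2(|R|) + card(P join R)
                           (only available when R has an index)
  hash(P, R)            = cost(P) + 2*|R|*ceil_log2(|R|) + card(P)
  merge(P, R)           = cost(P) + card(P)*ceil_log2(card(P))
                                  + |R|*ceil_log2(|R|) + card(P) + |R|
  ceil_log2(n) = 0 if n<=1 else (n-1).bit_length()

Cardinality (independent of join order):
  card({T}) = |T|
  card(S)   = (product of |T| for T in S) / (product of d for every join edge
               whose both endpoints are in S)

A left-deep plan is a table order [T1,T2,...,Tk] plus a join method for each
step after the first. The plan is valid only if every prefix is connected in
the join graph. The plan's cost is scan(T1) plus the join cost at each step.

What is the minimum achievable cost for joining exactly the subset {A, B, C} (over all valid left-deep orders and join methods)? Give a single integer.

2720

Selinger DP over subsets of {A,B,C}:
  {B}: scan cost=100, card=100
  {C}: scan cost=80, card=80
  {A}: scan cost=300, card=300
  {BC}: card=1600; try (C,hash)→1320, (B,merge)→1520, (C,merge)→1540, (B,hash)→1560, (B,nl)→8080, (C,nl)→8100; best=1320 via (C,hash)
  {AB}: card=300; try (A,nl_idx)→1300, (B,hash)→2000, (A,merge)→3900, (B,merge)→4100, (A,hash)→5600, (A,nl)→30100 …(+1); best=1300 via (A,nl_idx)
  {AC}: card=600; try (A,nl_idx)→1400, (C,hash)→1720, (A,merge)→3720, (C,merge)→3940, (A,hash)→5560, (A,nl)→24080 …(+1); best=1400 via (A,nl_idx)
  {ABC}: card=120; try (C,hash)→2720, (B,hash)→3400, (C,merge)→4940, (A,hash)→8320, (B,merge)→8800, (A,nl_idx)→15840 …(+4); best=2720 via (C,hash)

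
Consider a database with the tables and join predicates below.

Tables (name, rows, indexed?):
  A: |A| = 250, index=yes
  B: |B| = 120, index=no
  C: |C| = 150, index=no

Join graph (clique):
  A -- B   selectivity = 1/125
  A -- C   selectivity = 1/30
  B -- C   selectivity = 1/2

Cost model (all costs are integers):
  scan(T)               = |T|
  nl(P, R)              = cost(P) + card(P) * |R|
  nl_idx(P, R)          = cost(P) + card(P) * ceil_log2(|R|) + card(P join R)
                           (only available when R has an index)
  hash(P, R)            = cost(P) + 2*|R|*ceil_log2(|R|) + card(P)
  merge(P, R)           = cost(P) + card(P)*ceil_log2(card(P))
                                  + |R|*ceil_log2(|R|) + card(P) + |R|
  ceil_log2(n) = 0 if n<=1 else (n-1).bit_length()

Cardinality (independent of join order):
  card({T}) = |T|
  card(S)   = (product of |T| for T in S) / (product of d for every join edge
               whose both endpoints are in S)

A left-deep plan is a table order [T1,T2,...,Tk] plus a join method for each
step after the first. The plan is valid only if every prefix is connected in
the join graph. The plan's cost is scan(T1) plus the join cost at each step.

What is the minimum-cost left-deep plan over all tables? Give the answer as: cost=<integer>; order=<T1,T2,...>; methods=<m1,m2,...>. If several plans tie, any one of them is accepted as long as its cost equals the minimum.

Selinger DP (subsets sized 1..n):
  {A}: scan cost=250, card=250
  {B}: scan cost=120, card=120
  {C}: scan cost=150, card=150
  {AB}: card=240; try (A,nl_idx)→1320, (B,hash)→2180, (A,merge)→3330, (B,merge)→3460, (A,hash)→4240, (A,nl)→30120 …(+1); best=1320 via (A,nl_idx)
  {AC}: card=1250; try (A,nl_idx)→2600, (C,hash)→2900, (A,merge)→3750, (C,merge)→3850, (A,hash)→4300, (A,nl)→37650 …(+1); best=2600 via (A,nl_idx)
  {BC}: card=9000; try (B,hash)→1980, (C,merge)→2430, (B,merge)→2460, (C,hash)→2640, (C,nl)→18120, (B,nl)→18150; best=1980 via (B,hash)
  {ABC}: card=600; try (C,hash)→3960, (C,merge)→4830, (B,hash)→5530, (A,hash)→14980, (B,merge)→18560, (C,nl)→37320 …(+4); best=3960 via (C,hash)

cost=3960; order=B,A,C; methods=nl_idx,hash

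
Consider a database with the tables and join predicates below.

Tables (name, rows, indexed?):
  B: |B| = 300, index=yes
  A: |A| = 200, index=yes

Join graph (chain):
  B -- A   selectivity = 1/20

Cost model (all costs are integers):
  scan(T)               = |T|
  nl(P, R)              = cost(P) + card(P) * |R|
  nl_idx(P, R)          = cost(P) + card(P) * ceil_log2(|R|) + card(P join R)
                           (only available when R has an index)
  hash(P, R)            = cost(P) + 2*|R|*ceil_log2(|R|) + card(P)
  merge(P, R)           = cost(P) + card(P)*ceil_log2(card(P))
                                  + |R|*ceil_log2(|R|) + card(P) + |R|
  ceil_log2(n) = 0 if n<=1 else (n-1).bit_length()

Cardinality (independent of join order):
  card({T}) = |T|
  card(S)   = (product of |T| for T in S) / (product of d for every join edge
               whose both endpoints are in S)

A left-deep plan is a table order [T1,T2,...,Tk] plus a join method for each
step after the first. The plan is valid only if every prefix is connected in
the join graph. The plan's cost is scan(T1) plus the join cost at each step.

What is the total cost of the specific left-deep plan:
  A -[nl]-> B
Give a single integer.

60200

step 1: scan A: cost=200, card=200
step 2: join B via nl
    card(P join B) = 200*300/(20) = 3000
    cost = 200 + 200*300 = 60200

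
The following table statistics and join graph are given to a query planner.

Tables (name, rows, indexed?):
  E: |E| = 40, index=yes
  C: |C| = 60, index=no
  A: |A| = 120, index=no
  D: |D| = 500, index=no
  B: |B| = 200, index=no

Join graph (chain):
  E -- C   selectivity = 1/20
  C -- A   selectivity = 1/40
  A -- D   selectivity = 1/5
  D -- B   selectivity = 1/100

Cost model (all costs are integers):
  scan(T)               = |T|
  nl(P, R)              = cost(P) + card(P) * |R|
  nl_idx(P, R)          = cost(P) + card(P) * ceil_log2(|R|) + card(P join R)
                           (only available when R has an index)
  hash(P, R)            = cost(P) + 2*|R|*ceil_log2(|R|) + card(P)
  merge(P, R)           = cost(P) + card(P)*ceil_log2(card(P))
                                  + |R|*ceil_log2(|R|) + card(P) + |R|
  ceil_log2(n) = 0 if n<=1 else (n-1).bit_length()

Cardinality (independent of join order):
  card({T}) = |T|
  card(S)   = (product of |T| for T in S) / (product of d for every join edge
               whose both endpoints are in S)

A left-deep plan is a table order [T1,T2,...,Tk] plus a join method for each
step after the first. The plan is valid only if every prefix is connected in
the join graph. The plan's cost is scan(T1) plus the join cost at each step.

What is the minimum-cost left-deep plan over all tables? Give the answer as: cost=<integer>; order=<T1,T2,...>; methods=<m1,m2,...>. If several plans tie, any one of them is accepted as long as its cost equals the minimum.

Selinger DP (subsets sized 1..n):
  {E}: scan cost=40, card=40
  {C}: scan cost=60, card=60
  {A}: scan cost=120, card=120
  {D}: scan cost=500, card=500
  {B}: scan cost=200, card=200
  {CE}: card=120; try (E,nl_idx)→540, (E,hash)→600, (C,merge)→740, (E,merge)→760, (C,hash)→800, (C,nl)→2440 …(+1); best=540 via (E,nl_idx)
  {AC}: card=180; try (C,hash)→960, (A,merge)→1440, (C,merge)→1500, (A,hash)→1800, (A,nl)→7260, (C,nl)→7320; best=960 via (C,hash)
  {AD}: card=12000; try (A,hash)→2680, (D,merge)→6080, (A,merge)→6460, (D,hash)→9240, (D,nl)→60120, (A,nl)→60500; best=2680 via (A,hash)
  {BD}: card=1000; try (B,hash)→4200, (D,merge)→7000, (B,merge)→7300, (D,hash)→9400, (D,nl)→100200, (B,nl)→100500; best=4200 via (B,hash)
  {ACE}: card=360; try (E,hash)→1620, (A,hash)→2340, (E,nl_idx)→2400, (A,merge)→2460, (E,merge)→2860, (E,nl)→8160 …(+1); best=1620 via (E,hash)
  {ACD}: card=18000; try (D,merge)→7580, (D,hash)→10140, (C,hash)→15400, (D,nl)→90960, (C,merge)→183100, (C,nl)→722680; best=7580 via (D,merge)
  {ABD}: card=24000; try (A,hash)→6880, (A,merge)→16160, (B,hash)→17880, (A,nl)→124200, (B,merge)→184480, (B,nl)→2402680; best=6880 via (A,hash)
  {ACDE}: card=36000; try (D,merge)→10220, (D,hash)→10980, (E,hash)→26060, (E,nl_idx)→151580, (D,nl)→181620, (E,merge)→295860 …(+1); best=10220 via (D,merge)
  {ABCD}: card=36000; try (B,hash)→28780, (C,hash)→31600, (B,merge)→297380, (C,merge)→391300, (C,nl)→1446880, (B,nl)→3607580; best=28780 via (B,hash)
  {ABCDE}: card=72000; try (B,hash)→49420, (E,hash)→65260, (E,nl_idx)→316780, (B,merge)→624020, (E,merge)→641060, (E,nl)→1468780 …(+1); best=49420 via (B,hash)

cost=49420; order=A,C,E,D,B; methods=hash,hash,merge,hash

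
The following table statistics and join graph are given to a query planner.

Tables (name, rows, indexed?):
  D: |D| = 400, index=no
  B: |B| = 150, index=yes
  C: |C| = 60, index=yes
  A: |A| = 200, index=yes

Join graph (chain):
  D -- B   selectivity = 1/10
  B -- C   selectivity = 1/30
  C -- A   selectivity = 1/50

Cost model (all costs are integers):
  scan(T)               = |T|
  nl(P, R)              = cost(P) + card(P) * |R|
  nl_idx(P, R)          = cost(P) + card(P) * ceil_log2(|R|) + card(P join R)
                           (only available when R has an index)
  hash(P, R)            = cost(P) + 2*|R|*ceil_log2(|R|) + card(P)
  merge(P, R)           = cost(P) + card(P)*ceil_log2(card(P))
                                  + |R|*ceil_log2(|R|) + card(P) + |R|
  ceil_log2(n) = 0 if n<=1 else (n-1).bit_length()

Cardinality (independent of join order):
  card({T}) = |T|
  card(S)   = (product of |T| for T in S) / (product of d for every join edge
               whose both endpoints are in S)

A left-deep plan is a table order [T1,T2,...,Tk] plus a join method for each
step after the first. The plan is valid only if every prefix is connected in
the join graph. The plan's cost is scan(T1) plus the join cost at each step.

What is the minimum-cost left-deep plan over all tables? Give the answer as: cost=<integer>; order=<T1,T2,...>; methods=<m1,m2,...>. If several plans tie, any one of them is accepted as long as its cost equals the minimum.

cost=11820; order=C,A,B,D; methods=nl_idx,hash,hash

Selinger DP (subsets sized 1..n):
  {D}: scan cost=400, card=400
  {B}: scan cost=150, card=150
  {C}: scan cost=60, card=60
  {A}: scan cost=200, card=200
  {BD}: card=6000; try (B,hash)→3200, (D,merge)→5500, (B,merge)→5750, (D,hash)→7500, (B,nl_idx)→9600, (D,nl)→60150 …(+1); best=3200 via (B,hash)
  {BC}: card=300; try (B,nl_idx)→840, (C,hash)→1020, (C,nl_idx)→1350, (B,merge)→1830, (C,merge)→1920, (B,hash)→2520 …(+2); best=840 via (B,nl_idx)
  {AC}: card=240; try (A,nl_idx)→780, (C,hash)→1120, (C,nl_idx)→1640, (A,merge)→2280, (C,merge)→2420, (A,hash)→3320 …(+2); best=780 via (A,nl_idx)
  {BCD}: card=12000; try (D,merge)→7840, (D,hash)→8340, (C,hash)→9920, (C,nl_idx)→51200, (C,merge)→87620, (D,nl)→120840 …(+1); best=7840 via (D,merge)
  {ABC}: card=1200; try (B,hash)→3420, (B,nl_idx)→3900, (B,merge)→4290, (A,hash)→4340, (A,nl_idx)→4440, (A,merge)→5640 …(+2); best=3420 via (B,hash)
  {ABCD}: card=48000; try (D,hash)→11820, (D,merge)→21820, (A,hash)→23040, (A,nl_idx)→151840, (A,merge)→189640, (D,nl)→483420 …(+1); best=11820 via (D,hash)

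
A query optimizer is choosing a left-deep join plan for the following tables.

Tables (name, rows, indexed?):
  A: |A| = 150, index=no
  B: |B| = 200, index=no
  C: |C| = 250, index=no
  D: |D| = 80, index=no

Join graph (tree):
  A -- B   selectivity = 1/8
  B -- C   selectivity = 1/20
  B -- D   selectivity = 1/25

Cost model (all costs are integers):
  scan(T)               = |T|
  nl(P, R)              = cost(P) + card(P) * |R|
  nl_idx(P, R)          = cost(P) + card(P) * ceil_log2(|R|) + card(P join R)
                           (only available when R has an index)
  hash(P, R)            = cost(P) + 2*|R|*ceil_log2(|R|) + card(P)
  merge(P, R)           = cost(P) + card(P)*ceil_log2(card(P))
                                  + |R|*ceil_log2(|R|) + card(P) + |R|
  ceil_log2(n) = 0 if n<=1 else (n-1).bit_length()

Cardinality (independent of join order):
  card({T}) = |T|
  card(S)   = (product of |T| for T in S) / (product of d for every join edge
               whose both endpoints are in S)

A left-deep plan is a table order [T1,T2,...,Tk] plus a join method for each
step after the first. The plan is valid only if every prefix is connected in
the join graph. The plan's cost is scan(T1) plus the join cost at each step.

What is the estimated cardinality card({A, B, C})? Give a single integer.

46875

Tables in S: A(150), B(200), C(250)
Edges inside S: A-B(d=8), B-C(d=20)
numerator = 150 * 200 * 250 = 7500000
denominator = 8 * 20 = 160
card(S) = 7500000 / 160 = 46875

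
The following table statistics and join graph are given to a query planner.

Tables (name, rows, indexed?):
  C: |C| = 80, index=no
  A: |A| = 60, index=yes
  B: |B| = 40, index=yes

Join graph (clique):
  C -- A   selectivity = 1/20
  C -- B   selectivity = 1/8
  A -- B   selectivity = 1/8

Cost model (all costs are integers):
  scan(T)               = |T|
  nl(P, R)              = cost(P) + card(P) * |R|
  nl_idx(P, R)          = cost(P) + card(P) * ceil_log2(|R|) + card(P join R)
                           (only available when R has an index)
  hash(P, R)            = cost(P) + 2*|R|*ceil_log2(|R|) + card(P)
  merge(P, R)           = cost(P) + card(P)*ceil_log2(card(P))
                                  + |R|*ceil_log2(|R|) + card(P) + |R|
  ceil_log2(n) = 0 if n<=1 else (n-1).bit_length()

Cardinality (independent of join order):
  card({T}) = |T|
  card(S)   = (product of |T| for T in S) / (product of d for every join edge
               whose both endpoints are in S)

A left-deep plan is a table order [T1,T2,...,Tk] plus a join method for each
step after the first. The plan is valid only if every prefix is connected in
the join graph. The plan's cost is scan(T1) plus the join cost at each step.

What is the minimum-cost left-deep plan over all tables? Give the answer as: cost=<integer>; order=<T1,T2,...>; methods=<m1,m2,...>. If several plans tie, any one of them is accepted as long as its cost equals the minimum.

Selinger DP (subsets sized 1..n):
  {C}: scan cost=80, card=80
  {A}: scan cost=60, card=60
  {B}: scan cost=40, card=40
  {AC}: card=240; try (A,nl_idx)→800, (A,hash)→880, (C,merge)→1120, (A,merge)→1140, (C,hash)→1240, (C,nl)→4860 …(+1); best=800 via (A,nl_idx)
  {BC}: card=400; try (B,hash)→640, (C,merge)→960, (B,nl_idx)→960, (B,merge)→1000, (C,hash)→1200, (C,nl)→3240 …(+1); best=640 via (B,hash)
  {AB}: card=300; try (A,nl_idx)→580, (B,hash)→600, (B,nl_idx)→720, (A,merge)→740, (B,merge)→760, (A,hash)→800 …(+2); best=580 via (A,nl_idx)
  {ABC}: card=150; try (B,hash)→1520, (A,hash)→1760, (C,hash)→2000, (B,nl_idx)→2390, (A,nl_idx)→3190, (B,merge)→3240 …(+5); best=1520 via (B,hash)

cost=1520; order=C,A,B; methods=nl_idx,hash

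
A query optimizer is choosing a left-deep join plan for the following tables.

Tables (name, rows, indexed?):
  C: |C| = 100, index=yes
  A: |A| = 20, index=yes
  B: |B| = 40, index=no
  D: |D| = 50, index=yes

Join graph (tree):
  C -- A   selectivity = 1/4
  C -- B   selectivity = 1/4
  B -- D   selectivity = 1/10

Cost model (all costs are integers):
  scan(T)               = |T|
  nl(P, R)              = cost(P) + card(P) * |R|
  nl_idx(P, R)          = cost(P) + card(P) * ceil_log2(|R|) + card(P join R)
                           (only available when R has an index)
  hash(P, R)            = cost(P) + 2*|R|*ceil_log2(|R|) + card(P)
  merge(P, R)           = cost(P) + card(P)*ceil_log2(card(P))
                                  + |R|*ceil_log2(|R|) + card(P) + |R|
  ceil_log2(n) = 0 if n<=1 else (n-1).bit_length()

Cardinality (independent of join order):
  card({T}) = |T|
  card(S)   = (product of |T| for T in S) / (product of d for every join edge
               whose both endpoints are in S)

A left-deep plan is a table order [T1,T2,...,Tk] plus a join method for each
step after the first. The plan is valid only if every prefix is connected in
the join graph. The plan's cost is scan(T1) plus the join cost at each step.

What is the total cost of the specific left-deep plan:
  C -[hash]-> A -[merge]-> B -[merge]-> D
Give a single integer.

step 1: scan C: cost=100, card=100
step 2: join A via hash
    card(P join A) = 100*20/(4) = 500
    cost = 100 + 2*20*5 + 100 = 400
step 3: join B via merge
    card(P join B) = 500*40/(4) = 5000
    cost = 400 + 500*9 + 40*6 + 500 + 40 = 5680
step 4: join D via merge
    card(P join D) = 5000*50/(10) = 25000
    cost = 5680 + 5000*13 + 50*6 + 5000 + 50 = 76030

76030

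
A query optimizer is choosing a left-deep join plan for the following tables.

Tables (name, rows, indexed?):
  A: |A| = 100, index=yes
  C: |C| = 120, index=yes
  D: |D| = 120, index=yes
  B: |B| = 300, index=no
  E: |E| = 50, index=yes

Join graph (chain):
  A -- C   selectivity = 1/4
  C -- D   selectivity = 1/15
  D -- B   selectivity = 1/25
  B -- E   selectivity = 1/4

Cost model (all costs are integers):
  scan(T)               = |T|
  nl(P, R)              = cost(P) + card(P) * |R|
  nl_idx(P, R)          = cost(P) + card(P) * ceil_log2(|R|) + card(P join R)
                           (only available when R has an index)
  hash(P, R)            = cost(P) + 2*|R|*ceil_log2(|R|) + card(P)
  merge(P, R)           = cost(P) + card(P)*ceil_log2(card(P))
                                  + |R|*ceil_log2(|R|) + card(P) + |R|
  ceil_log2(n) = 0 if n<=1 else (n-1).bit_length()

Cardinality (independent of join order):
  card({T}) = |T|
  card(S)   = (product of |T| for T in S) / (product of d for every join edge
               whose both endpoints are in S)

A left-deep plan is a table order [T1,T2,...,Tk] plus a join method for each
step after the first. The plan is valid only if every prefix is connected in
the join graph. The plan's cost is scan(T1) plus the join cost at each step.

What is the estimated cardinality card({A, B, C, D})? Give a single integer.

288000

Tables in S: A(100), B(300), C(120), D(120)
Edges inside S: A-C(d=4), C-D(d=15), D-B(d=25)
numerator = 100 * 300 * 120 * 120 = 432000000
denominator = 4 * 15 * 25 = 1500
card(S) = 432000000 / 1500 = 288000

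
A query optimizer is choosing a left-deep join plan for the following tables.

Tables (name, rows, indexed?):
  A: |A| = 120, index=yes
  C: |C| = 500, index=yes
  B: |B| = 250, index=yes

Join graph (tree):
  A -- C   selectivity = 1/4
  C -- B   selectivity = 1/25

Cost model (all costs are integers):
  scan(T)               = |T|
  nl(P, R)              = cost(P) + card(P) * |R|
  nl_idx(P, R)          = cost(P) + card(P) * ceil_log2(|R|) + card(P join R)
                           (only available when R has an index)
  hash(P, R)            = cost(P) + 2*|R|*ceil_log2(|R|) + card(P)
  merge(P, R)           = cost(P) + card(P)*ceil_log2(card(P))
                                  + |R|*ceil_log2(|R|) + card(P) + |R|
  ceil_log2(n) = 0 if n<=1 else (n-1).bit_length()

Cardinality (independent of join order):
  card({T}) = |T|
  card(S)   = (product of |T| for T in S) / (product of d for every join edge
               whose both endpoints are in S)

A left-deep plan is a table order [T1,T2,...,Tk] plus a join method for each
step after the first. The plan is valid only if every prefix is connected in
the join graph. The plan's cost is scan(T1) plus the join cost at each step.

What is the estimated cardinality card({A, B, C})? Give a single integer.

150000

Tables in S: A(120), B(250), C(500)
Edges inside S: A-C(d=4), C-B(d=25)
numerator = 120 * 250 * 500 = 15000000
denominator = 4 * 25 = 100
card(S) = 15000000 / 100 = 150000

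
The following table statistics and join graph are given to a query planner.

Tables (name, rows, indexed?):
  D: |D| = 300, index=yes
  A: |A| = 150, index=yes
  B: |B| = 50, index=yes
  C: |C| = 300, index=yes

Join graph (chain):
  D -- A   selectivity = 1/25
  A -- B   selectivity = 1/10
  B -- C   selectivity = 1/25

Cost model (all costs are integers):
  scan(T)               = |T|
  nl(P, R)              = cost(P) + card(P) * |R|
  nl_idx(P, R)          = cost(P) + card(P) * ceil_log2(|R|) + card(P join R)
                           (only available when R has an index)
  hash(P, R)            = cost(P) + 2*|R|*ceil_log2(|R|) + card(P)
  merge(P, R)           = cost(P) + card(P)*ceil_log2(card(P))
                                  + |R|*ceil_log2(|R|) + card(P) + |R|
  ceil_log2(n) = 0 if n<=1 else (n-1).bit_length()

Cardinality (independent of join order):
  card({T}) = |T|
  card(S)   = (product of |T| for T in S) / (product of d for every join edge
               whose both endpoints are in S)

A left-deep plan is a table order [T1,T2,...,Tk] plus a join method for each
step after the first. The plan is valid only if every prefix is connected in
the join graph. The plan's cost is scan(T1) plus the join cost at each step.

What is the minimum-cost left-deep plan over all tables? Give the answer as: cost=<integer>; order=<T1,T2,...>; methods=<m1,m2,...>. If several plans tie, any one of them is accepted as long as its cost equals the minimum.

cost=18500; order=B,C,A,D; methods=nl_idx,hash,hash

Selinger DP (subsets sized 1..n):
  {D}: scan cost=300, card=300
  {A}: scan cost=150, card=150
  {B}: scan cost=50, card=50
  {C}: scan cost=300, card=300
  {AD}: card=1800; try (A,hash)→3000, (D,nl_idx)→3300, (D,merge)→4500, (A,nl_idx)→4500, (A,merge)→4650, (D,hash)→5700 …(+2); best=3000 via (A,hash)
  {AB}: card=750; try (B,hash)→900, (A,nl_idx)→1200, (A,merge)→1750, (B,nl_idx)→1800, (B,merge)→1850, (A,hash)→2500 …(+2); best=900 via (B,hash)
  {BC}: card=600; try (C,nl_idx)→1100, (B,hash)→1200, (B,nl_idx)→2700, (C,merge)→3400, (B,merge)→3650, (C,hash)→5500 …(+2); best=1100 via (C,nl_idx)
  {ABD}: card=9000; try (B,hash)→5400, (D,hash)→7050, (D,merge)→12150, (D,nl_idx)→16650, (B,nl_idx)→22800, (B,merge)→24950 …(+2); best=5400 via (B,hash)
  {ABC}: card=9000; try (A,hash)→4100, (C,hash)→7050, (A,merge)→9050, (C,merge)→12150, (A,nl_idx)→14900, (C,nl_idx)→16650 …(+2); best=4100 via (A,hash)
  {ABCD}: card=108000; try (D,hash)→18500, (C,hash)→19800, (D,merge)→142100, (C,merge)→143400, (D,nl_idx)→193100, (C,nl_idx)→194400 …(+2); best=18500 via (D,hash)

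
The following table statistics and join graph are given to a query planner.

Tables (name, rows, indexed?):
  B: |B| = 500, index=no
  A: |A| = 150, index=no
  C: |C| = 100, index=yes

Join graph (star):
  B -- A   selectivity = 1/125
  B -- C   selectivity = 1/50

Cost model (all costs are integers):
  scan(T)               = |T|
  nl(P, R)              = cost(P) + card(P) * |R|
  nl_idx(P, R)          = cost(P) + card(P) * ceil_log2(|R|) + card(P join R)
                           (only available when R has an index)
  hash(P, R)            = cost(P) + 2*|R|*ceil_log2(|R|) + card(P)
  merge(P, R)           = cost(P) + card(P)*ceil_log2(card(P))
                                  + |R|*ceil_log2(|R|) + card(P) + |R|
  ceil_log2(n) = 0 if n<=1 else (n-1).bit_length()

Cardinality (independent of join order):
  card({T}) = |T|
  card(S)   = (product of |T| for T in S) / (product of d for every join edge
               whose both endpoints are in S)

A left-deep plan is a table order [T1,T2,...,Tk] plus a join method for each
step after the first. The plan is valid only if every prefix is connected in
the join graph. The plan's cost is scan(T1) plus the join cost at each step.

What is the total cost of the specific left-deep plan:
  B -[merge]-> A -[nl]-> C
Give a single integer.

66850

step 1: scan B: cost=500, card=500
step 2: join A via merge
    card(P join A) = 500*150/(125) = 600
    cost = 500 + 500*9 + 150*8 + 500 + 150 = 6850
step 3: join C via nl
    card(P join C) = 600*100/(50) = 1200
    cost = 6850 + 600*100 = 66850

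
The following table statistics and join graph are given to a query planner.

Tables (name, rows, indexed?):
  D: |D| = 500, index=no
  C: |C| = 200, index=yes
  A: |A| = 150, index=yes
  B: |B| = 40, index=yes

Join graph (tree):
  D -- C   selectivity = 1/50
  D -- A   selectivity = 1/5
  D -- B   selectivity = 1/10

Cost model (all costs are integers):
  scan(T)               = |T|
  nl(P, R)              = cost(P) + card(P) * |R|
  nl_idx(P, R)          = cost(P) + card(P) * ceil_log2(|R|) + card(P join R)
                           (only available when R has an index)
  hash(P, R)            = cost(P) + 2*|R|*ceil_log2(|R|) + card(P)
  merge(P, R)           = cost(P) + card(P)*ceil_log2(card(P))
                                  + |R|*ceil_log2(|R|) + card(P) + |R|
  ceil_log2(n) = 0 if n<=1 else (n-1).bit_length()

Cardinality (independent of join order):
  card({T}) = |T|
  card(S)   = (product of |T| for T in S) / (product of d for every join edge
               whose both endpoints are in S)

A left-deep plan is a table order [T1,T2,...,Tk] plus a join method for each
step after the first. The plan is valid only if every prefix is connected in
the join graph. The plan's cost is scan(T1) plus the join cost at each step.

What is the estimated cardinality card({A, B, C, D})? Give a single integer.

240000

Tables in S: A(150), B(40), C(200), D(500)
Edges inside S: D-C(d=50), D-A(d=5), D-B(d=10)
numerator = 150 * 40 * 200 * 500 = 600000000
denominator = 50 * 5 * 10 = 2500
card(S) = 600000000 / 2500 = 240000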